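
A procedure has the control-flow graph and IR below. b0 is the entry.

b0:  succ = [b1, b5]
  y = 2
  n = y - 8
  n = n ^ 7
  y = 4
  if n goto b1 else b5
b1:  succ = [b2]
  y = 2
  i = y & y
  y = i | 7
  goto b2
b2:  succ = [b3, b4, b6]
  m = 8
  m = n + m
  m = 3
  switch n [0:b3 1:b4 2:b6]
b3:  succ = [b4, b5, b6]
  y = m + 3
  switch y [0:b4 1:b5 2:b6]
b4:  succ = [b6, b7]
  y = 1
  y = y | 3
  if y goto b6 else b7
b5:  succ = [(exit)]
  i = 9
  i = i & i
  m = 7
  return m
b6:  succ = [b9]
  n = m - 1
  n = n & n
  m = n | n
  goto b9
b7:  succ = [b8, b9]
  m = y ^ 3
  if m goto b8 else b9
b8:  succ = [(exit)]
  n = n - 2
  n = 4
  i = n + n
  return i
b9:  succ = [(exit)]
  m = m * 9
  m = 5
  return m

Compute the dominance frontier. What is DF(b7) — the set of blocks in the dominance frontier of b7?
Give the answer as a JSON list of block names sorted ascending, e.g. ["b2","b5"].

Answer: ["b9"]

Derivation:
idom tree: b1←b0 b2←b1 b3←b2 b4←b2 b5←b0 b6←b2 b7←b4 b8←b7 b9←b2
Join-block Dom:
  b4: preds {b2,b3}: {b0,b1,b2} ∩ {b0,b1,b2,b3} = {b0,b1,b2}; idom=b2
  b5: preds {b0,b3}: {b0} ∩ {b0,b1,b2,b3} = {b0}; idom=b0
  b6: preds {b2,b3,b4}: {b0,b1,b2} ∩ {b0,b1,b2,b3} ∩ {b0,b1,b2,b4} = {b0,b1,b2}; idom=b2
  b9: preds {b6,b7}: {b0,b1,b2,b6} ∩ {b0,b1,b2,b4,b7} = {b0,b1,b2}; idom=b2

Frontier:
  b4←b2: walk · to b2
  b4←b3: walk b3 to b2
  b5←b0: walk · to b0
  b5←b3: walk b3→b2→b1 to b0
  b6←b2: walk · to b2
  b6←b3: walk b3 to b2
  b6←b4: walk b4 to b2
  b9←b6: walk b6 to b2
  b9←b7: walk b7→b4 to b2
  b0 → ∅
  b1 → {b5}
  b2 → {b5}
  b3 → {b4,b5,b6}
  b4 → {b6,b9}
  b5 → ∅
  b6 → {b9}
  b7 → {b9}
  b8 → ∅
  b9 → ∅

DF(b7) = ["b9"]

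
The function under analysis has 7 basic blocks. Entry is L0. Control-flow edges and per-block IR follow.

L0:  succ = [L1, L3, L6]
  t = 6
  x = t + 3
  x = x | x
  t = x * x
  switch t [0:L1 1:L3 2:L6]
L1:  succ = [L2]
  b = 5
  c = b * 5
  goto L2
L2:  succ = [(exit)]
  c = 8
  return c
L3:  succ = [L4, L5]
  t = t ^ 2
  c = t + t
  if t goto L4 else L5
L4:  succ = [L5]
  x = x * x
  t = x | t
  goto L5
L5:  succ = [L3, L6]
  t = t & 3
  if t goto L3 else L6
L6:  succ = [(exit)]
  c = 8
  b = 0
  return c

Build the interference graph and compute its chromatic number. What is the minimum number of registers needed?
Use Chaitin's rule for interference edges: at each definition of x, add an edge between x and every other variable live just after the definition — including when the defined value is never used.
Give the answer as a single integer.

def/use:
  L0: {t,x} / ∅
  L1: {b,c} / ∅
  L2: {c} / ∅
  L3: {c,t} / {t}
  L4: {t,x} / {t,x}
  L5: {t} / {t}
  L6: {b,c} / ∅

Liveness:
  live L0: ∅→{t,x}
  live L1: ∅→∅
  live L2: ∅→∅
  live L3: {t,x}→{t,x}
  live L4: {t,x}→{t,x}
  live L5: {t,x}→{t,x}
  live L6: ∅→∅

Interference:
  b↔{c}
  c↔{b,t,x}
  t↔{c,x}
  x↔{c,t}

Chromatic number:
  {c,t,x} pairwise interfere (3-clique) ⇒ χ ≥ 3
  3-colouring: r0={c}  r1={b,t}  r2={x}
  χ = 3

Answer: 3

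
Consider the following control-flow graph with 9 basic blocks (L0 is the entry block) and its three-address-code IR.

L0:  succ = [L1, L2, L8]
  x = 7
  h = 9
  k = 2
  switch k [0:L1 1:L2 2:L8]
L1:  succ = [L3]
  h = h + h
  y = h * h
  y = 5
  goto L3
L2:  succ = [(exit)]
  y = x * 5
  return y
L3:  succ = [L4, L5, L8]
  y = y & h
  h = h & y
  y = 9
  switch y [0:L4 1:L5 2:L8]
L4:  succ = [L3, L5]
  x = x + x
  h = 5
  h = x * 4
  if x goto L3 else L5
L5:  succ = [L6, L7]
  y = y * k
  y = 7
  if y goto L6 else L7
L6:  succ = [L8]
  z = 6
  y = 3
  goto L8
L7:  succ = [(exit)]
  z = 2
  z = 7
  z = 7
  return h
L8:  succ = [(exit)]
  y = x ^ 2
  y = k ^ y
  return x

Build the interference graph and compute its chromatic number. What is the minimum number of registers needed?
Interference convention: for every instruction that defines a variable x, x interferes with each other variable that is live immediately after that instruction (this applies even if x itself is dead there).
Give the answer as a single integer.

Answer: 4

Analysis:
def/use:
  L0: {h,k,x} / ∅
  L1: {h,y} / {h}
  L2: {y} / {x}
  L3: {h,y} / {h,y}
  L4: {h,x} / {x}
  L5: {y} / {k,y}
  L6: {y,z} / ∅
  L7: {z} / {h}
  L8: {y} / {k,x}

Backward fixpoint:
  L0 li=∅ lo={h,k,x}
  L1 li={h,k,x} lo={h,k,x,y}
  L2 li={x} lo=∅
  L3 li={h,k,x,y} lo={h,k,x,y}
  L4 li={k,x,y} lo={h,k,x,y}
  L5 li={h,k,x,y} lo={h,k,x}
  L6 li={k,x} lo={k,x}
  L7 li={h} lo=∅
  L8 li={k,x} lo=∅

Interfere edges:
  h↔{k,x,y,z}
  k↔{h,x,y,z}
  x↔{h,k,y,z}
  y↔{h,k,x}
  z↔{h,k,x}

Colouring:
  {h,k,x,y} pairwise interfere (4-clique) ⇒ χ ≥ 4
  4-colouring: r0={h}  r1={k}  r2={x}  r3={y,z}
  χ = 4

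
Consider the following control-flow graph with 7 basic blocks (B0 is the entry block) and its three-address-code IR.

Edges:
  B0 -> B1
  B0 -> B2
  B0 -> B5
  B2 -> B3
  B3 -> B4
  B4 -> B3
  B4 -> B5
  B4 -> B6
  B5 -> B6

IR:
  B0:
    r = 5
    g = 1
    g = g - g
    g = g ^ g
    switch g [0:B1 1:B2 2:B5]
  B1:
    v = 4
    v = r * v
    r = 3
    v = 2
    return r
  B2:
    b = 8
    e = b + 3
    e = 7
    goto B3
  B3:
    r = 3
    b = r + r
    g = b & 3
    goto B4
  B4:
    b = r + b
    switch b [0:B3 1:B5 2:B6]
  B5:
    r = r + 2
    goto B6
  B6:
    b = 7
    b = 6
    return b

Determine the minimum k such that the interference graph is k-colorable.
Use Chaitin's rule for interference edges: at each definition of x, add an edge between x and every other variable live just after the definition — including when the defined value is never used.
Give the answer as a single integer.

def/use:
  B0: {g,r} / ∅
  B1: {r,v} / {r}
  B2: {b,e} / ∅
  B3: {b,g,r} / ∅
  B4: {b} / {b,r}
  B5: {r} / {r}
  B6: {b} / ∅

Liveness:
  live B0: ∅→{r}
  live B1: {r}→∅
  live B2: ∅→∅
  live B3: ∅→{b,r}
  live B4: {b,r}→{r}
  live B5: {r}→∅
  live B6: ∅→∅

Conflict graph:
  b↔{g,r}
  e↔∅
  g↔{b,r}
  r↔{b,g,v}
  v↔{r}

Chromatic number:
  clique {b,g,r} ⇒ need ≥ 3
  assign b→r1 e→r0 g→r2 r→r0 v→r1 — no edge inside a register ⇒ χ ≤ 3
  χ = 3

Answer: 3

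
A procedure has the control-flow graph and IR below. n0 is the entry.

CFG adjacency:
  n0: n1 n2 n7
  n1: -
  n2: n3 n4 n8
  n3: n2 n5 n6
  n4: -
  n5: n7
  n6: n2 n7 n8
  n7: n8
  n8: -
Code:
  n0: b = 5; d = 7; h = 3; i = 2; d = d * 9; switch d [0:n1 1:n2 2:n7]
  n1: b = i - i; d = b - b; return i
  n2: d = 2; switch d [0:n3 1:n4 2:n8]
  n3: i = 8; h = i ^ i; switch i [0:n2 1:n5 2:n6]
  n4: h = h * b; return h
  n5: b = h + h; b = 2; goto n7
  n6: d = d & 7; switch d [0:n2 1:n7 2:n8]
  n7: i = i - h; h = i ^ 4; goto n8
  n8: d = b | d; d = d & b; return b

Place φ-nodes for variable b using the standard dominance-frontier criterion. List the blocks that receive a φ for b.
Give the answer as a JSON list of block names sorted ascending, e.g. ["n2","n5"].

idom tree: n1←n0 n2←n0 n3←n2 n4←n2 n5←n3 n6←n3 n7←n0 n8←n0
Dom at joins:
  n2: preds {n0,n3,n6}: {n0} ∩ {n0,n2,n3} ∩ {n0,n2,n3,n6} = {n0}; idom=n0
  n7: preds {n0,n5,n6}: {n0} ∩ {n0,n2,n3,n5} ∩ {n0,n2,n3,n6} = {n0}; idom=n0
  n8: preds {n2,n6,n7}: {n0,n2} ∩ {n0,n2,n3,n6} ∩ {n0,n7} = {n0}; idom=n0

DF derivation:
  n2←n0: walk · to n0
  n2←n3: walk n3→n2 to n0
  n2←n6: walk n6→n3→n2 to n0
  n7←n0: walk · to n0
  n7←n5: walk n5→n3→n2 to n0
  n7←n6: walk n6→n3→n2 to n0
  n8←n2: walk n2 to n0
  n8←n6: walk n6→n3→n2 to n0
  n8←n7: walk n7 to n0
  n0 → ∅
  n1 → ∅
  n2 → {n2,n7,n8}
  n3 → {n2,n7,n8}
  n4 → ∅
  n5 → {n7}
  n6 → {n2,n7,n8}
  n7 → {n8}
  n8 → ∅

φ for b: defs {n0,n1,n5}
  DF⁺ = {n7,n8}

Answer: ["n7", "n8"]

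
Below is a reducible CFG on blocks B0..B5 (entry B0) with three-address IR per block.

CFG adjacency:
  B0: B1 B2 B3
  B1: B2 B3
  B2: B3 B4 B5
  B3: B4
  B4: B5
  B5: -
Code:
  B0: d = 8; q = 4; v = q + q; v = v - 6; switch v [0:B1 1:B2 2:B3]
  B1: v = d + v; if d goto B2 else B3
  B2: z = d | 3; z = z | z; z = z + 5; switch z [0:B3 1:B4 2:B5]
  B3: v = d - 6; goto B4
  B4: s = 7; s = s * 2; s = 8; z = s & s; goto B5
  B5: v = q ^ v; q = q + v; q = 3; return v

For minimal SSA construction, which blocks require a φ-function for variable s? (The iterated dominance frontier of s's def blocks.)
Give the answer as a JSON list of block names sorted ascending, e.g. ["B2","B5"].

Answer: ["B5"]

Analysis:
idom tree: B1←B0 B2←B0 B3←B0 B4←B0 B5←B0
Dom∩ at merges:
  B2: preds {B0,B1}: {B0} ∩ {B0,B1} = {B0}; idom=B0
  B3: preds {B0,B1,B2}: {B0} ∩ {B0,B1} ∩ {B0,B2} = {B0}; idom=B0
  B4: preds {B2,B3}: {B0,B2} ∩ {B0,B3} = {B0}; idom=B0
  B5: preds {B2,B4}: {B0,B2} ∩ {B0,B4} = {B0}; idom=B0

DF derivation:
  join B2 pred B0: · stop@B0
  join B2 pred B1: B1 stop@B0
  join B3 pred B0: · stop@B0
  join B3 pred B1: B1 stop@B0
  join B3 pred B2: B2 stop@B0
  join B4 pred B2: B2 stop@B0
  join B4 pred B3: B3 stop@B0
  join B5 pred B2: B2 stop@B0
  join B5 pred B4: B4 stop@B0
  DF(B0)=∅
  DF(B1)={B2,B3}
  DF(B2)={B3,B4,B5}
  DF(B3)={B4}
  DF(B4)={B5}
  DF(B5)=∅

φ for s: defs {B4}
  DF⁺ = {B5}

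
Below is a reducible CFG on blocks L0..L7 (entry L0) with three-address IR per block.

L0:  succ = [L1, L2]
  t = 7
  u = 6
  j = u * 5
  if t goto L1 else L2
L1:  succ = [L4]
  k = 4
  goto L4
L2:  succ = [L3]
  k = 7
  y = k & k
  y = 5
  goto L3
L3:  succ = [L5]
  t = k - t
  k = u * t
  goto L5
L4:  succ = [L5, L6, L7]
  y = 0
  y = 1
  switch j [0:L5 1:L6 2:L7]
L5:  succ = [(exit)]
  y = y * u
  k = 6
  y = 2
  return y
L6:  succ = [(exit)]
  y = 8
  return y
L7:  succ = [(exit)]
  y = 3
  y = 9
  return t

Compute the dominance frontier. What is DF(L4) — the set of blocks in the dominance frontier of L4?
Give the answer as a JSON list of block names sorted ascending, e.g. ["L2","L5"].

Answer: ["L5"]

Analysis:
idom tree: L1←L0 L2←L0 L3←L2 L4←L1 L5←L0 L6←L4 L7←L4
Join-block Dom:
  L5: preds {L3,L4}: {L0,L2,L3} ∩ {L0,L1,L4} = {L0}; idom=L0

DF derivation:
  L5←L3: walk L3→L2 to L0
  L5←L4: walk L4→L1 to L0
  L0 → ∅
  L1 → {L5}
  L2 → {L5}
  L3 → {L5}
  L4 → {L5}
  L5 → ∅
  L6 → ∅
  L7 → ∅

DF(L4) = ["L5"]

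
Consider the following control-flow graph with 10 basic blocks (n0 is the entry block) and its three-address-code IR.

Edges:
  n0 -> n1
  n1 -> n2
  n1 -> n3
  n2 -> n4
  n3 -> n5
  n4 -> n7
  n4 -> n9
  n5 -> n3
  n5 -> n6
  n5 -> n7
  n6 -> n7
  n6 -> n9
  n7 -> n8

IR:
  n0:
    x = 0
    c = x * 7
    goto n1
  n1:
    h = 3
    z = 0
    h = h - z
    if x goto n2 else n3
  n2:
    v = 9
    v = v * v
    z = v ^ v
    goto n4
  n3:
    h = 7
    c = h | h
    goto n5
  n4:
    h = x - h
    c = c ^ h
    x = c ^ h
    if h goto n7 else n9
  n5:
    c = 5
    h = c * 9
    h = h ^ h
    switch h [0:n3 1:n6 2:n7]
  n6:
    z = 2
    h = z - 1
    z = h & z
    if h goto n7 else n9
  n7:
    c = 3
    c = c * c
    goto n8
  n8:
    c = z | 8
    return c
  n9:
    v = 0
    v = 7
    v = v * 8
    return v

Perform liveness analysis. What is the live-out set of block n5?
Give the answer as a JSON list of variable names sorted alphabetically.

Per-block:
  n0 def {c,x} use ∅
  n1 def {h,z} use {x}
  n2 def {v,z} use ∅
  n3 def {c,h} use ∅
  n4 def {c,h,x} use {c,h,x}
  n5 def {c,h} use ∅
  n6 def {h,z} use ∅
  n7 def {c} use ∅
  n8 def {c} use {z}
  n9 def {v} use ∅

Live sets:
  n0 li=∅ lo={c,x}
  n1 li={c,x} lo={c,h,x,z}
  n2 li={c,h,x} lo={c,h,x,z}
  n3 li={z} lo={z}
  n4 li={c,h,x,z} lo={z}
  n5 li={z} lo={z}
  n6 li=∅ lo={z}
  n7 li={z} lo={z}
  n8 li={z} lo=∅
  n9 li=∅ lo=∅

live-out(n5) = ["z"]

Answer: ["z"]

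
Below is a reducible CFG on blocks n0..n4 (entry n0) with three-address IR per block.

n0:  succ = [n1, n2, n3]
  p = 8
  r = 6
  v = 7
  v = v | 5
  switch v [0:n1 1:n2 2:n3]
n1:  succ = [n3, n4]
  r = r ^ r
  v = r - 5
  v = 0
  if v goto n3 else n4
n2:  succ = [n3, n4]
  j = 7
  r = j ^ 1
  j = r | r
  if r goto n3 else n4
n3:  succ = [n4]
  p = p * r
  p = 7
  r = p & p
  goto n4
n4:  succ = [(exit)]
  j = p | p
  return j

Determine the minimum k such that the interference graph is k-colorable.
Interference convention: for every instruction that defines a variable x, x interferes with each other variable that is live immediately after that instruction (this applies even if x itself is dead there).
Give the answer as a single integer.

Answer: 3

Analysis:
Block summaries:
  n0 def {p,r,v} use ∅
  n1 def {r,v} use {r}
  n2 def {j,r} use ∅
  n3 def {p,r} use {p,r}
  n4 def {j} use {p}

Live sets:
  n0 li=∅ lo={p,r}
  n1 li={p,r} lo={p,r}
  n2 li={p} lo={p,r}
  n3 li={p,r} lo={p}
  n4 li={p} lo=∅

Conflict graph:
  j — {p,r}
  p — {j,r,v}
  r — {j,p,v}
  v — {p,r}

Registers:
  clique {j,p,r} ⇒ need ≥ 3
  3-colouring: r0={p}  r1={r}  r2={j,v}
  χ = 3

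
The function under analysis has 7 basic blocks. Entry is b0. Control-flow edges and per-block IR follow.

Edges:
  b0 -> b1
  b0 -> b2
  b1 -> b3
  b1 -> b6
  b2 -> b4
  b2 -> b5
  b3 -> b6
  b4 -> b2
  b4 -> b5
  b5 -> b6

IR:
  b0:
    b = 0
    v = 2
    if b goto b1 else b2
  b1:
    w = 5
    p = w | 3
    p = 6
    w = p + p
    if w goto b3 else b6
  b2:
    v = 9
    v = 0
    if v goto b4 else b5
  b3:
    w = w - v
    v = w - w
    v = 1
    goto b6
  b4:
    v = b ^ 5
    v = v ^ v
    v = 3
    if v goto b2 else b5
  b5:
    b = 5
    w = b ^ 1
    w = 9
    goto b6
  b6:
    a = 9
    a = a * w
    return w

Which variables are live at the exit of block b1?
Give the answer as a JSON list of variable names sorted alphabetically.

Block summaries:
  b0: def={b,v} ue=∅
  b1: def={p,w} ue=∅
  b2: def={v} ue=∅
  b3: def={v,w} ue={v,w}
  b4: def={v} ue={b}
  b5: def={b,w} ue=∅
  b6: def={a} ue={w}

Live sets:
  b0: in=∅ out={b,v}
  b1: in={v} out={v,w}
  b2: in={b} out={b}
  b3: in={v,w} out={w}
  b4: in={b} out={b}
  b5: in=∅ out={w}
  b6: in={w} out=∅

live-out(b1) = ["v", "w"]

Answer: ["v", "w"]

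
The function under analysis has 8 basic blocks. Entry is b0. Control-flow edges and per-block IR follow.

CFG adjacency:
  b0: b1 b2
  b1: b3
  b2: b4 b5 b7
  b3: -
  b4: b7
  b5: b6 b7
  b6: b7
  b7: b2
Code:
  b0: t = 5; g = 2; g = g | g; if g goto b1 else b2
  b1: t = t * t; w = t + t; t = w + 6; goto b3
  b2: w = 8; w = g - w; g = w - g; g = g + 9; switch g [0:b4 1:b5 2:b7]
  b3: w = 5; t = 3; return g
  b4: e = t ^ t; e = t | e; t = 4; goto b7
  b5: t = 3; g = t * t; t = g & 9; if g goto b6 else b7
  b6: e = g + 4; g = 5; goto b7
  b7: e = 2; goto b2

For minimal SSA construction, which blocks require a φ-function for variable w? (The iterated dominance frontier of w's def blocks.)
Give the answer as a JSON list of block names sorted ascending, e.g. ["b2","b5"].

idom tree: b1←b0 b2←b0 b3←b1 b4←b2 b5←b2 b6←b5 b7←b2
Dom∩ at merges:
  b2: preds {b0,b7}: {b0} ∩ {b0,b2,b7} = {b0}; idom=b0
  b7: preds {b2,b4,b5,b6}: {b0,b2} ∩ {b0,b2,b4} ∩ {b0,b2,b5} ∩ {b0,b2,b5,b6} = {b0,b2}; idom=b2

Frontier:
  b2←b0: walk · to b0
  b2←b7: walk b7→b2 to b0
  b7←b2: walk · to b2
  b7←b4: walk b4 to b2
  b7←b5: walk b5 to b2
  b7←b6: walk b6→b5 to b2
  b0 → ∅
  b1 → ∅
  b2 → {b2}
  b3 → ∅
  b4 → {b7}
  b5 → {b7}
  b6 → {b7}
  b7 → {b2}

φ for w: defs {b1,b2,b3}
  DF⁺ = {b2}

Answer: ["b2"]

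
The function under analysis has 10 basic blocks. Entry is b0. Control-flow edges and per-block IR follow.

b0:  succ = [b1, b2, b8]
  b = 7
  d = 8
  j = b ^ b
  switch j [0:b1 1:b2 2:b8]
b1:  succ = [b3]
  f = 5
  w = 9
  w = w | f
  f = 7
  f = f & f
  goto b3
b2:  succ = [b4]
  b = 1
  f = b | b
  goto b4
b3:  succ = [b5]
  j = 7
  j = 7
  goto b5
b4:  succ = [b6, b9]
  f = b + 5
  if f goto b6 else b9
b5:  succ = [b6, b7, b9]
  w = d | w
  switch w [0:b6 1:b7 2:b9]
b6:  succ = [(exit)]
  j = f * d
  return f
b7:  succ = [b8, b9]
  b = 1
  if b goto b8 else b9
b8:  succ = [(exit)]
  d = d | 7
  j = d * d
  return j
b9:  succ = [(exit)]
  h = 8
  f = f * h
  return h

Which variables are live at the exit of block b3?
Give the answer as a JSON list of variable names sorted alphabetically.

Block summaries:
  b0 def {b,d,j} use ∅
  b1 def {f,w} use ∅
  b2 def {b,f} use ∅
  b3 def {j} use ∅
  b4 def {f} use {b}
  b5 def {w} use {d,w}
  b6 def {j} use {d,f}
  b7 def {b} use ∅
  b8 def {d,j} use {d}
  b9 def {f,h} use {f}

Liveness:
  b0 li=∅ lo={d}
  b1 li={d} lo={d,f,w}
  b2 li={d} lo={b,d}
  b3 li={d,f,w} lo={d,f,w}
  b4 li={b,d} lo={d,f}
  b5 li={d,f,w} lo={d,f}
  b6 li={d,f} lo=∅
  b7 li={d,f} lo={d,f}
  b8 li={d} lo=∅
  b9 li={f} lo=∅

live-out(b3) = ["d", "f", "w"]

Answer: ["d", "f", "w"]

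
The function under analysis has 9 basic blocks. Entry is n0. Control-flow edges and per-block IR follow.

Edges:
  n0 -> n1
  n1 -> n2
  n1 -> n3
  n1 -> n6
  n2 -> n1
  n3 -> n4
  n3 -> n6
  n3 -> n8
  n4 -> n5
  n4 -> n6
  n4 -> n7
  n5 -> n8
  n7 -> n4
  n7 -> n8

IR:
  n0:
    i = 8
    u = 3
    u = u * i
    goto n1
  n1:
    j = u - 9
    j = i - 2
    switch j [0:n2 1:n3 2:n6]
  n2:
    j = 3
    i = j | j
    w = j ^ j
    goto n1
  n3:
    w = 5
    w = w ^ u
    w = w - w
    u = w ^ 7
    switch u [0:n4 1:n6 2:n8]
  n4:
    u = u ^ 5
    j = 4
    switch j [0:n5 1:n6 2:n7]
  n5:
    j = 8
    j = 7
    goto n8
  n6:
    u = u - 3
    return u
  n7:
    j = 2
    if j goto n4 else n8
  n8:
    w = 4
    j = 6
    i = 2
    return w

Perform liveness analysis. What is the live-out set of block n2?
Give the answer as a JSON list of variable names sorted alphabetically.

Answer: ["i", "u"]

Derivation:
def/use:
  n0: def={i,u} ue=∅
  n1: def={j} ue={i,u}
  n2: def={i,j,w} ue=∅
  n3: def={u,w} ue={u}
  n4: def={j,u} ue={u}
  n5: def={j} ue=∅
  n6: def={u} ue={u}
  n7: def={j} ue=∅
  n8: def={i,j,w} ue=∅

Live sets:
  n0 li=∅ lo={i,u}
  n1 li={i,u} lo={u}
  n2 li={u} lo={i,u}
  n3 li={u} lo={u}
  n4 li={u} lo={u}
  n5 li=∅ lo=∅
  n6 li={u} lo=∅
  n7 li={u} lo={u}
  n8 li=∅ lo=∅

live-out(n2) = ["i", "u"]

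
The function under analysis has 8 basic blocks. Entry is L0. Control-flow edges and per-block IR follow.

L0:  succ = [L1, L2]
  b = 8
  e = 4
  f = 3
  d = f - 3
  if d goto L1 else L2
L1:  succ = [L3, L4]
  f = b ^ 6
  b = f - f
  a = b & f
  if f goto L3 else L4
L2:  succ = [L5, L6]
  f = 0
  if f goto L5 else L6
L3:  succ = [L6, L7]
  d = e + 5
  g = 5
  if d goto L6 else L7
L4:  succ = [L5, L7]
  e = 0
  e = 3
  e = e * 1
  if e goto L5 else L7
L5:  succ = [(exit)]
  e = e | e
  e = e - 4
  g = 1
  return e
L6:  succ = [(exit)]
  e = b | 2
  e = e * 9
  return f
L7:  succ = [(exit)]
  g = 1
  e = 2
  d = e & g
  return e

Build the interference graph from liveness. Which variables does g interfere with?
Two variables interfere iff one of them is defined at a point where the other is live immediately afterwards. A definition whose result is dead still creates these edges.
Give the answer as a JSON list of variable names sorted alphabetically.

Block summaries:
  L0: {b,d,e,f} / ∅
  L1: {a,b,f} / {b}
  L2: {f} / ∅
  L3: {d,g} / {e}
  L4: {e} / ∅
  L5: {e,g} / {e}
  L6: {e} / {b,f}
  L7: {d,e,g} / ∅

Liveness:
  L0 li=∅ lo={b,e}
  L1 li={b,e} lo={b,e,f}
  L2 li={b,e} lo={b,e,f}
  L3 li={b,e,f} lo={b,f}
  L4 li=∅ lo={e}
  L5 li={e} lo=∅
  L6 li={b,f} lo=∅
  L7 li=∅ lo=∅

Interfere edges:
  a — {b,e,f}
  b — {a,d,e,f,g}
  d — {b,e,f,g}
  e — {a,b,d,f,g}
  f — {a,b,d,e,g}
  g — {b,d,e,f}

N(g) = ["b", "d", "e", "f"]

Answer: ["b", "d", "e", "f"]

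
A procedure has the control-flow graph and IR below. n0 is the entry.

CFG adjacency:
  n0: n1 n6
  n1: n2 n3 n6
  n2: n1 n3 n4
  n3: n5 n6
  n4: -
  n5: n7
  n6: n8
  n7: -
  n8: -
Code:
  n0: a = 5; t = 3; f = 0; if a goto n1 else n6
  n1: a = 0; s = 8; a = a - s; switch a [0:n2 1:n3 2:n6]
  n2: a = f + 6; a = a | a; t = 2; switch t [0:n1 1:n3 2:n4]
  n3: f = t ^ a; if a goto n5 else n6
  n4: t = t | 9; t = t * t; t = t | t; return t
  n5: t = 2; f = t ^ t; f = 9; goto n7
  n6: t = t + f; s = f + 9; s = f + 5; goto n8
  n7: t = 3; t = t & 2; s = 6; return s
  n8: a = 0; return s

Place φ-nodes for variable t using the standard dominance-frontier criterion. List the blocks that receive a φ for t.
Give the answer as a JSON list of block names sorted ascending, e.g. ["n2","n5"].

Answer: ["n1", "n3", "n6"]

Derivation:
idom tree: n1←n0 n2←n1 n3←n1 n4←n2 n5←n3 n6←n0 n7←n5 n8←n6
Dom∩ at merges:
  n1: preds {n0,n2}: {n0} ∩ {n0,n1,n2} = {n0}; idom=n0
  n3: preds {n1,n2}: {n0,n1} ∩ {n0,n1,n2} = {n0,n1}; idom=n1
  n6: preds {n0,n1,n3}: {n0} ∩ {n0,n1} ∩ {n0,n1,n3} = {n0}; idom=n0

Frontier:
  join n1 pred n0: · stop@n0
  join n1 pred n2: n2→n1 stop@n0
  join n3 pred n1: · stop@n1
  join n3 pred n2: n2 stop@n1
  join n6 pred n0: · stop@n0
  join n6 pred n1: n1 stop@n0
  join n6 pred n3: n3→n1 stop@n0
  DF(n0)=∅
  DF(n1)={n1,n6}
  DF(n2)={n1,n3}
  DF(n3)={n6}
  DF(n4)=∅
  DF(n5)=∅
  DF(n6)=∅
  DF(n7)=∅
  DF(n8)=∅

φ for t: defs {n0,n2,n4,n5,n6,n7}
  DF⁺ = {n1,n3,n6}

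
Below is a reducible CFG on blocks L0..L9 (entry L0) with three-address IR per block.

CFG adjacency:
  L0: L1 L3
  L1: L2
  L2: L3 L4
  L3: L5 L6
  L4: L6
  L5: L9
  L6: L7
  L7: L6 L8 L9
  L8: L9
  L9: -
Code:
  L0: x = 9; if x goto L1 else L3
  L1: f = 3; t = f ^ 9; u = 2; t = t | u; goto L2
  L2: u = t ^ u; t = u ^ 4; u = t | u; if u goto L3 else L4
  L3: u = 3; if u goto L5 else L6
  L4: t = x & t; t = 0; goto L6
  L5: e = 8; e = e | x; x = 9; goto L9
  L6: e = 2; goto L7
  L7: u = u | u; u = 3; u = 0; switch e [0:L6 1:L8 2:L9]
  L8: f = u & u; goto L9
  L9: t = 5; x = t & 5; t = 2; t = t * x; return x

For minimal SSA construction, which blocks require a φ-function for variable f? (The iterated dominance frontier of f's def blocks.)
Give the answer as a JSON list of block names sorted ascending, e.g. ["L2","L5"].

Answer: ["L3", "L6", "L9"]

Working:
idom tree: L1←L0 L2←L1 L3←L0 L4←L2 L5←L3 L6←L0 L7←L6 L8←L7 L9←L0
Dom∩ at merges:
  L3: preds {L0,L2}: {L0} ∩ {L0,L1,L2} = {L0}; idom=L0
  L6: preds {L3,L4,L7}: {L0,L3} ∩ {L0,L1,L2,L4} ∩ {L0,L6,L7} = {L0}; idom=L0
  L9: preds {L5,L7,L8}: {L0,L3,L5} ∩ {L0,L6,L7} ∩ {L0,L6,L7,L8} = {L0}; idom=L0

Frontier:
  L3←L0: walk · to L0
  L3←L2: walk L2→L1 to L0
  L6←L3: walk L3 to L0
  L6←L4: walk L4→L2→L1 to L0
  L6←L7: walk L7→L6 to L0
  L9←L5: walk L5→L3 to L0
  L9←L7: walk L7→L6 to L0
  L9←L8: walk L8→L7→L6 to L0
  L0 → ∅
  L1 → {L3,L6}
  L2 → {L3,L6}
  L3 → {L6,L9}
  L4 → {L6}
  L5 → {L9}
  L6 → {L6,L9}
  L7 → {L6,L9}
  L8 → {L9}
  L9 → ∅

φ for f: defs {L1,L8}
  DF⁺ = {L3,L6,L9}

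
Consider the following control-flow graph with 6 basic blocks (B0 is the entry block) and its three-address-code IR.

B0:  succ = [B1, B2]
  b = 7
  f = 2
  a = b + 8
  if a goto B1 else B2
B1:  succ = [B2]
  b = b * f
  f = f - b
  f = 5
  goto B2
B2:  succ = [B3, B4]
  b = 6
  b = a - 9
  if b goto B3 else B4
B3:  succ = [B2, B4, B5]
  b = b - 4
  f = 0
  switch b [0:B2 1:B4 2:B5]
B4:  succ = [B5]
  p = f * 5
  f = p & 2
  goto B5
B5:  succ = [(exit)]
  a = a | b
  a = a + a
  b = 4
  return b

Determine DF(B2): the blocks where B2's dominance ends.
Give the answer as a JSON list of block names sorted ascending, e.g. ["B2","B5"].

idom tree: B1←B0 B2←B0 B3←B2 B4←B2 B5←B2
Dom∩ at merges:
  B2: preds {B0,B1,B3}: {B0} ∩ {B0,B1} ∩ {B0,B2,B3} = {B0}; idom=B0
  B4: preds {B2,B3}: {B0,B2} ∩ {B0,B2,B3} = {B0,B2}; idom=B2
  B5: preds {B3,B4}: {B0,B2,B3} ∩ {B0,B2,B4} = {B0,B2}; idom=B2

DF walk-up:
  join B2 pred B0: · stop@B0
  join B2 pred B1: B1 stop@B0
  join B2 pred B3: B3→B2 stop@B0
  join B4 pred B2: · stop@B2
  join B4 pred B3: B3 stop@B2
  join B5 pred B3: B3 stop@B2
  join B5 pred B4: B4 stop@B2
  B0 → ∅
  B1 → {B2}
  B2 → {B2}
  B3 → {B2,B4,B5}
  B4 → {B5}
  B5 → ∅

DF(B2) = ["B2"]

Answer: ["B2"]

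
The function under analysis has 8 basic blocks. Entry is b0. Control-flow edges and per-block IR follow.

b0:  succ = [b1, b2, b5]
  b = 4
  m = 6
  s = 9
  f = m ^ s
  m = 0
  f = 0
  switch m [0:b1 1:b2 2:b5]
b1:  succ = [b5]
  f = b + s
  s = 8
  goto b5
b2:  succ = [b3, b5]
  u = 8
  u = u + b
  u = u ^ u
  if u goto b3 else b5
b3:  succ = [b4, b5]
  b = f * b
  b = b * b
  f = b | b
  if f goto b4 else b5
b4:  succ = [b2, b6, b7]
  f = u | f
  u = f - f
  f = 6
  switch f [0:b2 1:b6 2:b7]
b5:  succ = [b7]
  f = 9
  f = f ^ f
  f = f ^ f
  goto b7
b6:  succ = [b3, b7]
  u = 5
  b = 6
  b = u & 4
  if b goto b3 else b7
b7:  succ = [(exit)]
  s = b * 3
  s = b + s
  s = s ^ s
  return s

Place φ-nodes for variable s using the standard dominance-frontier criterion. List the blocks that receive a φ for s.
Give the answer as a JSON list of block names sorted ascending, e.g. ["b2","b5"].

Answer: ["b5", "b7"]

Analysis:
idom tree: b1←b0 b2←b0 b3←b2 b4←b3 b5←b0 b6←b4 b7←b0
Dom∩ at merges:
  b2: preds {b0,b4}: {b0} ∩ {b0,b2,b3,b4} = {b0}; idom=b0
  b3: preds {b2,b6}: {b0,b2} ∩ {b0,b2,b3,b4,b6} = {b0,b2}; idom=b2
  b5: preds {b0,b1,b2,b3}: {b0} ∩ {b0,b1} ∩ {b0,b2} ∩ {b0,b2,b3} = {b0}; idom=b0
  b7: preds {b4,b5,b6}: {b0,b2,b3,b4} ∩ {b0,b5} ∩ {b0,b2,b3,b4,b6} = {b0}; idom=b0

DF derivation:
  join b2 pred b0: · stop@b0
  join b2 pred b4: b4→b3→b2 stop@b0
  join b3 pred b2: · stop@b2
  join b3 pred b6: b6→b4→b3 stop@b2
  join b5 pred b0: · stop@b0
  join b5 pred b1: b1 stop@b0
  join b5 pred b2: b2 stop@b0
  join b5 pred b3: b3→b2 stop@b0
  join b7 pred b4: b4→b3→b2 stop@b0
  join b7 pred b5: b5 stop@b0
  join b7 pred b6: b6→b4→b3→b2 stop@b0
  b0: DF=∅
  b1: DF={b5}
  b2: DF={b2,b5,b7}
  b3: DF={b2,b3,b5,b7}
  b4: DF={b2,b3,b7}
  b5: DF={b7}
  b6: DF={b3,b7}
  b7: DF=∅

φ for s: defs {b0,b1,b7}
  DF⁺ = {b5,b7}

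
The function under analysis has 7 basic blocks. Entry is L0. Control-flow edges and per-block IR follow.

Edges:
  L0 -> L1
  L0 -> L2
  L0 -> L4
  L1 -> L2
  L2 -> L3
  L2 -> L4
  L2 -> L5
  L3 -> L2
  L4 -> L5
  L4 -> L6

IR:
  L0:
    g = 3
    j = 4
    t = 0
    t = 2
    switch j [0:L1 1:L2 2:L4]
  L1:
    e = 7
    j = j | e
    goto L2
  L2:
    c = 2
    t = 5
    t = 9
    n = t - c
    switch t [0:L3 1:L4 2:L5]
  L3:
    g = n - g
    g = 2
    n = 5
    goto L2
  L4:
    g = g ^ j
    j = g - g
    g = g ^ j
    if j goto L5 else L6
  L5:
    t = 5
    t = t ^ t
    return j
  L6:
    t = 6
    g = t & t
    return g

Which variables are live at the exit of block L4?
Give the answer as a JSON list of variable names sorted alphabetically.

Block summaries:
  L0: {g,j,t} / ∅
  L1: {e,j} / {j}
  L2: {c,n,t} / ∅
  L3: {g,n} / {g,n}
  L4: {g,j} / {g,j}
  L5: {t} / {j}
  L6: {g,t} / ∅

Backward fixpoint:
  L0: in=∅ out={g,j}
  L1: in={g,j} out={g,j}
  L2: in={g,j} out={g,j,n}
  L3: in={g,j,n} out={g,j}
  L4: in={g,j} out={j}
  L5: in={j} out=∅
  L6: in=∅ out=∅

live-out(L4) = ["j"]

Answer: ["j"]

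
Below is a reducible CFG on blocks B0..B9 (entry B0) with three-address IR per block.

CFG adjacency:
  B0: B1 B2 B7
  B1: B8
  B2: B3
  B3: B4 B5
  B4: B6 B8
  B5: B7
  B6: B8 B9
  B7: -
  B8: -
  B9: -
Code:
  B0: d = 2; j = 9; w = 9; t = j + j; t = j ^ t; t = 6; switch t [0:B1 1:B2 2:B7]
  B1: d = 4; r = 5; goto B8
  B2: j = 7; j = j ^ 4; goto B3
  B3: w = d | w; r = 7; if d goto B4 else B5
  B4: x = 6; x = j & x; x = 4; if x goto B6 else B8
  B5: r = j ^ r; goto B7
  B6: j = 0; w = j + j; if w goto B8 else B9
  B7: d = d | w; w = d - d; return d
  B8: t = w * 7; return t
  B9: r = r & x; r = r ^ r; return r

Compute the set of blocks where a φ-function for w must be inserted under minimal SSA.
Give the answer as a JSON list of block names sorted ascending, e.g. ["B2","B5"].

idom tree: B1←B0 B2←B0 B3←B2 B4←B3 B5←B3 B6←B4 B7←B0 B8←B0 B9←B6
Dom∩ at merges:
  B7: preds {B0,B5}: {B0} ∩ {B0,B2,B3,B5} = {B0}; idom=B0
  B8: preds {B1,B4,B6}: {B0,B1} ∩ {B0,B2,B3,B4} ∩ {B0,B2,B3,B4,B6} = {B0}; idom=B0

Frontier:
  join B7 pred B0: · stop@B0
  join B7 pred B5: B5→B3→B2 stop@B0
  join B8 pred B1: B1 stop@B0
  join B8 pred B4: B4→B3→B2 stop@B0
  join B8 pred B6: B6→B4→B3→B2 stop@B0
  B0 → ∅
  B1 → {B8}
  B2 → {B7,B8}
  B3 → {B7,B8}
  B4 → {B8}
  B5 → {B7}
  B6 → {B8}
  B7 → ∅
  B8 → ∅
  B9 → ∅

φ for w: defs {B0,B3,B6,B7}
  DF⁺ = {B7,B8}

Answer: ["B7", "B8"]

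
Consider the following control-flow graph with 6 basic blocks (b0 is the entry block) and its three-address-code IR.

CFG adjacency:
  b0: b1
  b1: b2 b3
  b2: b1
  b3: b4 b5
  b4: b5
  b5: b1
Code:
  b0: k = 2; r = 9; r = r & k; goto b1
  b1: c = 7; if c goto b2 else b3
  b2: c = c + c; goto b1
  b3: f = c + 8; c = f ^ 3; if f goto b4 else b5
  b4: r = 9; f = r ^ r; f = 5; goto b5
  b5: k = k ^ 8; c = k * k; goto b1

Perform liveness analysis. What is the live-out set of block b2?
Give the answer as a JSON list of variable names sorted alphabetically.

Block summaries:
  b0 def {k,r} use ∅
  b1 def {c} use ∅
  b2 def {c} use {c}
  b3 def {c,f} use {c}
  b4 def {f,r} use ∅
  b5 def {c,k} use {k}

Backward fixpoint:
  b0: in=∅ out={k}
  b1: in={k} out={c,k}
  b2: in={c,k} out={k}
  b3: in={c,k} out={k}
  b4: in={k} out={k}
  b5: in={k} out={k}

live-out(b2) = ["k"]

Answer: ["k"]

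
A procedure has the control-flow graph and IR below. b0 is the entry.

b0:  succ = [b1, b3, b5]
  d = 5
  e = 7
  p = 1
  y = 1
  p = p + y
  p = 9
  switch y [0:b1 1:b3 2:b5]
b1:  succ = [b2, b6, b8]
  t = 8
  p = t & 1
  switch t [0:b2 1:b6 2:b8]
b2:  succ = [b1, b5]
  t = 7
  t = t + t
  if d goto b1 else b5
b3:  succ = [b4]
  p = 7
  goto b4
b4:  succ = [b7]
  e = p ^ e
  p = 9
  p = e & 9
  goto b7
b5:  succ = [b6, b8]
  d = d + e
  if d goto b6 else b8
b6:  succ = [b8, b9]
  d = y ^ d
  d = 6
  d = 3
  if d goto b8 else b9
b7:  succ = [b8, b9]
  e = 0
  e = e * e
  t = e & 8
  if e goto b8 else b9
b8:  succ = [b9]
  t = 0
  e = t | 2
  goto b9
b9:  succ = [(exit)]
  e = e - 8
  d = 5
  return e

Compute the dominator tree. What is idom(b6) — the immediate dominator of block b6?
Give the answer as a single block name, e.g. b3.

Answer: b0

Derivation:
idom tree: b1←b0 b2←b1 b3←b0 b4←b3 b5←b0 b6←b0 b7←b4 b8←b0 b9←b0
Dom∩ at merges:
  b1: preds {b0,b2}: {b0} ∩ {b0,b1,b2} = {b0}; idom=b0
  b5: preds {b0,b2}: {b0} ∩ {b0,b1,b2} = {b0}; idom=b0
  b6: preds {b1,b5}: {b0,b1} ∩ {b0,b5} = {b0}; idom=b0
  b8: preds {b1,b5,b6,b7}: {b0,b1} ∩ {b0,b5} ∩ {b0,b6} ∩ {b0,b3,b4,b7} = {b0}; idom=b0
  b9: preds {b6,b7,b8}: {b0,b6} ∩ {b0,b3,b4,b7} ∩ {b0,b8} = {b0}; idom=b0

idom(b6) = b0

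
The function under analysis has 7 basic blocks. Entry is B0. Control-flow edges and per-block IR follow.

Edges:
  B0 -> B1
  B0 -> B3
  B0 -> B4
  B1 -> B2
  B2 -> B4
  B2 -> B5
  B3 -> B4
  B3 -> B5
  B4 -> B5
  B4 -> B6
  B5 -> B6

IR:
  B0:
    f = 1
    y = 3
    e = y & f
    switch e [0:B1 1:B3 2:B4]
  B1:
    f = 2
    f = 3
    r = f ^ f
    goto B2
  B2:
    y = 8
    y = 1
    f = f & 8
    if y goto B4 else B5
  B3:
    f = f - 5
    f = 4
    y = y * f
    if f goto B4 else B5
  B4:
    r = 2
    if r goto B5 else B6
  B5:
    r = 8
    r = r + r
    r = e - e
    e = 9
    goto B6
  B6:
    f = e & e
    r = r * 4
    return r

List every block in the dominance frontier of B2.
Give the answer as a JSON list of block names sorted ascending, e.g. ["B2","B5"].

Answer: ["B4", "B5"]

Derivation:
idom tree: B1←B0 B2←B1 B3←B0 B4←B0 B5←B0 B6←B0
Dom∩ at merges:
  B4: preds {B0,B2,B3}: {B0} ∩ {B0,B1,B2} ∩ {B0,B3} = {B0}; idom=B0
  B5: preds {B2,B3,B4}: {B0,B1,B2} ∩ {B0,B3} ∩ {B0,B4} = {B0}; idom=B0
  B6: preds {B4,B5}: {B0,B4} ∩ {B0,B5} = {B0}; idom=B0

DF derivation:
  B4←B0: walk · to B0
  B4←B2: walk B2→B1 to B0
  B4←B3: walk B3 to B0
  B5←B2: walk B2→B1 to B0
  B5←B3: walk B3 to B0
  B5←B4: walk B4 to B0
  B6←B4: walk B4 to B0
  B6←B5: walk B5 to B0
  DF(B0)=∅
  DF(B1)={B4,B5}
  DF(B2)={B4,B5}
  DF(B3)={B4,B5}
  DF(B4)={B5,B6}
  DF(B5)={B6}
  DF(B6)=∅

DF(B2) = ["B4", "B5"]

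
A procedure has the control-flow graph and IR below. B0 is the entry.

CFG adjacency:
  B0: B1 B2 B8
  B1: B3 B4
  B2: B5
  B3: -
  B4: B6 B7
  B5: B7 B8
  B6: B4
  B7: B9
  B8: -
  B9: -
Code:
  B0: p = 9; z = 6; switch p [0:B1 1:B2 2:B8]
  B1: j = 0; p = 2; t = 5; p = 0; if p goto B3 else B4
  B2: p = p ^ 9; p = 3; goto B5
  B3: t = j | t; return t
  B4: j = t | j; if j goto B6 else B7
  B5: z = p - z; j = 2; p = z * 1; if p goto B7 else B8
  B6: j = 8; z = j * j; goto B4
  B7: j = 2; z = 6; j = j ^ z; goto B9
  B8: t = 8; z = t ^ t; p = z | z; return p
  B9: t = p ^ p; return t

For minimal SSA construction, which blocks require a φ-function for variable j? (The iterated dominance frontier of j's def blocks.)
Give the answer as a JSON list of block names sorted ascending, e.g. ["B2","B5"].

idom tree: B1←B0 B2←B0 B3←B1 B4←B1 B5←B2 B6←B4 B7←B0 B8←B0 B9←B7
Join-block Dom:
  B4: preds {B1,B6}: {B0,B1} ∩ {B0,B1,B4,B6} = {B0,B1}; idom=B1
  B7: preds {B4,B5}: {B0,B1,B4} ∩ {B0,B2,B5} = {B0}; idom=B0
  B8: preds {B0,B5}: {B0} ∩ {B0,B2,B5} = {B0}; idom=B0

DF walk-up:
  B4←B1: walk · to B1
  B4←B6: walk B6→B4 to B1
  B7←B4: walk B4→B1 to B0
  B7←B5: walk B5→B2 to B0
  B8←B0: walk · to B0
  B8←B5: walk B5→B2 to B0
  B0: DF=∅
  B1: DF={B7}
  B2: DF={B7,B8}
  B3: DF=∅
  B4: DF={B4,B7}
  B5: DF={B7,B8}
  B6: DF={B4}
  B7: DF=∅
  B8: DF=∅
  B9: DF=∅

φ for j: defs {B1,B4,B5,B6,B7}
  DF⁺ = {B4,B7,B8}

Answer: ["B4", "B7", "B8"]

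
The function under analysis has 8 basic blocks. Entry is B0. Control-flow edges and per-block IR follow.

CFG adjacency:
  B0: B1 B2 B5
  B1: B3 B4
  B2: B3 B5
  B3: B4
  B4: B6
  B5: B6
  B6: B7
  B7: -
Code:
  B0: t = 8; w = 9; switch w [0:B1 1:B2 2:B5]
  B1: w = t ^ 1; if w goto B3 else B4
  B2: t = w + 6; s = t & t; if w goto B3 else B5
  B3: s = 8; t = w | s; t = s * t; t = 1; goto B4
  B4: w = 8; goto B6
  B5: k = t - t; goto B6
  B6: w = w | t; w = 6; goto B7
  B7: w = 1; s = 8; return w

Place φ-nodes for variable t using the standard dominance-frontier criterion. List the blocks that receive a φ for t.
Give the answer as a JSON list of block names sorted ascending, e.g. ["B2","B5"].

Answer: ["B3", "B4", "B5", "B6"]

Derivation:
idom tree: B1←B0 B2←B0 B3←B0 B4←B0 B5←B0 B6←B0 B7←B6
Dom at joins:
  B3: preds {B1,B2}: {B0,B1} ∩ {B0,B2} = {B0}; idom=B0
  B4: preds {B1,B3}: {B0,B1} ∩ {B0,B3} = {B0}; idom=B0
  B5: preds {B0,B2}: {B0} ∩ {B0,B2} = {B0}; idom=B0
  B6: preds {B4,B5}: {B0,B4} ∩ {B0,B5} = {B0}; idom=B0

DF derivation:
  join B3 pred B1: B1 stop@B0
  join B3 pred B2: B2 stop@B0
  join B4 pred B1: B1 stop@B0
  join B4 pred B3: B3 stop@B0
  join B5 pred B0: · stop@B0
  join B5 pred B2: B2 stop@B0
  join B6 pred B4: B4 stop@B0
  join B6 pred B5: B5 stop@B0
  DF(B0)=∅
  DF(B1)={B3,B4}
  DF(B2)={B3,B5}
  DF(B3)={B4}
  DF(B4)={B6}
  DF(B5)={B6}
  DF(B6)=∅
  DF(B7)=∅

φ for t: defs {B0,B2,B3}
  DF⁺ = {B3,B4,B5,B6}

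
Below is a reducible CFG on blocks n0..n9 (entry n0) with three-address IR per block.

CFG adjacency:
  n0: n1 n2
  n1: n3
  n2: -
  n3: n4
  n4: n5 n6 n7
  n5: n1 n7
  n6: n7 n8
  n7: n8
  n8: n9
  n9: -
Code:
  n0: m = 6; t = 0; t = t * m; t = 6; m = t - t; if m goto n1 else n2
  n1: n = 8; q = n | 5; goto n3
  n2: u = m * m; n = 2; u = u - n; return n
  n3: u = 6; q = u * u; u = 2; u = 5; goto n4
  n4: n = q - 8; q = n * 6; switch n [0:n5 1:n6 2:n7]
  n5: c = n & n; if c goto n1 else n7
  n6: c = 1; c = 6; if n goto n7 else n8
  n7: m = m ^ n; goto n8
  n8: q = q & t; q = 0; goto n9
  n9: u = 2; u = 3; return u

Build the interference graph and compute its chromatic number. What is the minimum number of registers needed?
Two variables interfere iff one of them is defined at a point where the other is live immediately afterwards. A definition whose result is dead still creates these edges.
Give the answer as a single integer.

Block summaries:
  n0: {m,t} / ∅
  n1: {n,q} / ∅
  n2: {n,u} / {m}
  n3: {q,u} / ∅
  n4: {n,q} / {q}
  n5: {c} / {n}
  n6: {c} / {n}
  n7: {m} / {m,n}
  n8: {q} / {q,t}
  n9: {u} / ∅

Liveness:
  n0 li=∅ lo={m,t}
  n1 li={m,t} lo={m,t}
  n2 li={m} lo=∅
  n3 li={m,t} lo={m,q,t}
  n4 li={m,q,t} lo={m,n,q,t}
  n5 li={m,n,q,t} lo={m,n,q,t}
  n6 li={m,n,q,t} lo={m,n,q,t}
  n7 li={m,n,q,t} lo={q,t}
  n8 li={q,t} lo=∅
  n9 li=∅ lo=∅

Conflict graph:
  c — {m,n,q,t}
  m — {c,n,q,t,u}
  n — {c,m,q,t,u}
  q — {c,m,n,t,u}
  t — {c,m,n,q,u}
  u — {m,n,q,t}

Registers:
  {c,m,n,q,t} pairwise interfere (5-clique) ⇒ χ ≥ 5
  assign c→R4 m→R0 n→R1 q→R2 t→R3 u→R4 — no edge inside a register ⇒ χ ≤ 5
  χ = 5

Answer: 5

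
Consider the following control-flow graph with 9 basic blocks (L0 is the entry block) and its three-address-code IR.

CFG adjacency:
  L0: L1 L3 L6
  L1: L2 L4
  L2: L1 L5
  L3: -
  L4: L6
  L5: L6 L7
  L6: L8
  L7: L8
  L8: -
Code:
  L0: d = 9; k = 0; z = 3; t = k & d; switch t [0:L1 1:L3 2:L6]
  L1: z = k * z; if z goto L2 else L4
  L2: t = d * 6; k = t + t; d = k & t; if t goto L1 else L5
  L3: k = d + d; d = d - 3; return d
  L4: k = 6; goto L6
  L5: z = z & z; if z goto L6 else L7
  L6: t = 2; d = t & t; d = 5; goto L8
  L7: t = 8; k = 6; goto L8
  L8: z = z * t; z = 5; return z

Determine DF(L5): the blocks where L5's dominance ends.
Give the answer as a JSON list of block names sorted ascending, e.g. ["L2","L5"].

Answer: ["L6", "L8"]

Analysis:
idom tree: L1←L0 L2←L1 L3←L0 L4←L1 L5←L2 L6←L0 L7←L5 L8←L0
Dom∩ at merges:
  L1: preds {L0,L2}: {L0} ∩ {L0,L1,L2} = {L0}; idom=L0
  L6: preds {L0,L4,L5}: {L0} ∩ {L0,L1,L4} ∩ {L0,L1,L2,L5} = {L0}; idom=L0
  L8: preds {L6,L7}: {L0,L6} ∩ {L0,L1,L2,L5,L7} = {L0}; idom=L0

Frontier:
  L1←L0: walk · to L0
  L1←L2: walk L2→L1 to L0
  L6←L0: walk · to L0
  L6←L4: walk L4→L1 to L0
  L6←L5: walk L5→L2→L1 to L0
  L8←L6: walk L6 to L0
  L8←L7: walk L7→L5→L2→L1 to L0
  L0: DF=∅
  L1: DF={L1,L6,L8}
  L2: DF={L1,L6,L8}
  L3: DF=∅
  L4: DF={L6}
  L5: DF={L6,L8}
  L6: DF={L8}
  L7: DF={L8}
  L8: DF=∅

DF(L5) = ["L6", "L8"]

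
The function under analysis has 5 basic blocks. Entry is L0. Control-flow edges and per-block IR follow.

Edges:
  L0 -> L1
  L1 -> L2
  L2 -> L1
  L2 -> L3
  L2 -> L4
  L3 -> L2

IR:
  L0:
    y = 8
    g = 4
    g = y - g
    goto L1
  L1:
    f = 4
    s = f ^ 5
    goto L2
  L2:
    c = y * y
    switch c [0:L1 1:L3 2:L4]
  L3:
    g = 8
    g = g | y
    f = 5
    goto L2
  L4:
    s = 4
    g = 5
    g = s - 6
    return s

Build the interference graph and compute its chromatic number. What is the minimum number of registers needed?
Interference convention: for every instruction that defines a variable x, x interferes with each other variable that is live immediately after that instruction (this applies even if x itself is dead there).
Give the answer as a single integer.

Answer: 3

Derivation:
Per-block:
  L0: def={g,y} ue=∅
  L1: def={f,s} ue=∅
  L2: def={c} ue={y}
  L3: def={f,g} ue={y}
  L4: def={g,s} ue=∅

Backward fixpoint:
  L0 li=∅ lo={y}
  L1 li={y} lo={y}
  L2 li={y} lo={y}
  L3 li={y} lo={y}
  L4 li=∅ lo=∅

Conflict graph:
  c — {y}
  f — {y}
  g — {s,y}
  s — {g,y}
  y — {c,f,g,s}

Colouring:
  {g,s,y} pairwise interfere (3-clique) ⇒ χ ≥ 3
  3-colouring: R0={y}  R1={c,f,g}  R2={s}
  χ = 3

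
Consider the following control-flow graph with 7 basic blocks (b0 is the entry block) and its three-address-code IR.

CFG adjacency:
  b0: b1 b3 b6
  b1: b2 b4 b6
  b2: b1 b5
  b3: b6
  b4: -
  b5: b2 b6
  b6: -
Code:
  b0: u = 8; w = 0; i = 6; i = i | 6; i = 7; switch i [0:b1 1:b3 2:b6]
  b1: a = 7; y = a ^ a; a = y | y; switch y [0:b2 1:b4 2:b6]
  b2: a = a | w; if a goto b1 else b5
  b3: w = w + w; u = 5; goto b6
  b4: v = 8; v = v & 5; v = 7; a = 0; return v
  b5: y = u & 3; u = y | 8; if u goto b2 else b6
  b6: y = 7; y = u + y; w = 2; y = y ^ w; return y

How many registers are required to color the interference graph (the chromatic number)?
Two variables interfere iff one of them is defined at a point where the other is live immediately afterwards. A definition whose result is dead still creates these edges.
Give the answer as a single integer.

def/use:
  b0: def={i,u,w} ue=∅
  b1: def={a,y} ue=∅
  b2: def={a} ue={a,w}
  b3: def={u,w} ue={w}
  b4: def={a,v} ue=∅
  b5: def={u,y} ue={u}
  b6: def={w,y} ue={u}

Liveness:
  b0 li=∅ lo={u,w}
  b1 li={u,w} lo={a,u,w}
  b2 li={a,u,w} lo={a,u,w}
  b3 li={w} lo={u}
  b4 li=∅ lo=∅
  b5 li={a,u,w} lo={a,u,w}
  b6 li={u} lo=∅

Interfere edges:
  a — {u,v,w,y}
  i — {u,w}
  u — {a,i,w,y}
  v — {a}
  w — {a,i,u,y}
  y — {a,u,w}

Chromatic number:
  {a,u,w,y} pairwise interfere (4-clique) ⇒ χ ≥ 4
  assign a→R0 i→R0 u→R1 v→R1 w→R2 y→R3 — no edge inside a register ⇒ χ ≤ 4
  χ = 4

Answer: 4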